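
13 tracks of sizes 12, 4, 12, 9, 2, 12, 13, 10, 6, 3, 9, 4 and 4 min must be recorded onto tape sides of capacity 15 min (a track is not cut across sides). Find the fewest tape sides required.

Total = 13 + 12 + 12 + 12 + 10 + 9 + 9 + 6 + 4 + 4 + 4 + 3 + 2 = 100 min.
Lower bound: ⌈100/15⌉ = 7 tape sides.
A packing using 8 tape sides:
  side 1: 13 + 2 = 15
  side 2: 12 + 3 = 15
  side 3: 12 = 12
  side 4: 12 = 12
  side 5: 10 + 4 = 14
  side 6: 9 + 6 = 15
  side 7: 9 + 4 = 13
  side 8: 4 = 4
No arrangement into 7 tape sides stays within capacity, so 8 is optimal.

8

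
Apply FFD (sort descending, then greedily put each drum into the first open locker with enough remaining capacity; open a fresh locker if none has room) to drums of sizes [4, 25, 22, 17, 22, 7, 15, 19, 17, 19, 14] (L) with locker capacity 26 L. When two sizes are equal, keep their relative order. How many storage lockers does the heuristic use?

9

Sorted descending: 25, 22, 22, 19, 19, 17, 17, 15, 14, 7, 4.
  25 → locker 1 (new)  [load 25/26]
  22 → locker 2 (new)  [load 22/26]
  22 → locker 3 (new)  [load 22/26]
  19 → locker 4 (new)  [load 19/26]
  19 → locker 5 (new)  [load 19/26]
  17 → locker 6 (new)  [load 17/26]
  17 → locker 7 (new)  [load 17/26]
  15 → locker 8 (new)  [load 15/26]
  14 → locker 9 (new)  [load 14/26]
  7 → locker 4  [load 26/26]
  4 → locker 2  [load 26/26]
9 storage lockers opened.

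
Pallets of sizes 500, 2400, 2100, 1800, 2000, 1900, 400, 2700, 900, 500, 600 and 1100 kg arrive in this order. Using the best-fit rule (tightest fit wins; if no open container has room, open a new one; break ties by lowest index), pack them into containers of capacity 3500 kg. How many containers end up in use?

6

  500 → container 1 (new)  [load 500/3500]
  2400 → container 1  [load 2900/3500]
  2100 → container 2 (new)  [load 2100/3500]
  1800 → container 3 (new)  [load 1800/3500]
  2000 → container 4 (new)  [load 2000/3500]
  1900 → container 5 (new)  [load 1900/3500]
  400 → container 1  [load 3300/3500]
  2700 → container 6 (new)  [load 2700/3500]
  900 → container 2  [load 3000/3500]
  500 → container 2  [load 3500/3500]
  600 → container 6  [load 3300/3500]
  1100 → container 4  [load 3100/3500]
6 containers opened.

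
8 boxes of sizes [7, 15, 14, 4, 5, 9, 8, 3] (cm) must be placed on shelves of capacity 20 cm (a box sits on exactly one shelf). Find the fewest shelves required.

Total = 15 + 14 + 9 + 8 + 7 + 5 + 4 + 3 = 65 cm.
Lower bound: ⌈65/20⌉ = 4 shelves.
A packing using 4 shelves:
  shelf 1: 15 + 5 = 20
  shelf 2: 14 + 4 = 18
  shelf 3: 9 + 8 + 3 = 20
  shelf 4: 7 = 7
This matches the lower bound, so 4 is optimal.

4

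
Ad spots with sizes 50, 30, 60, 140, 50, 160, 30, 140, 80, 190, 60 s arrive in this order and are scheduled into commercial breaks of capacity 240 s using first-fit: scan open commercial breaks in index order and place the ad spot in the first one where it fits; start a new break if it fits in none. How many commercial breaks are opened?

5

  50 → break 1 (new)  [load 50/240]
  30 → break 1  [load 80/240]
  60 → break 1  [load 140/240]
  140 → break 2 (new)  [load 140/240]
  50 → break 1  [load 190/240]
  160 → break 3 (new)  [load 160/240]
  30 → break 1  [load 220/240]
  140 → break 4 (new)  [load 140/240]
  80 → break 2  [load 220/240]
  190 → break 5 (new)  [load 190/240]
  60 → break 3  [load 220/240]
5 commercial breaks opened.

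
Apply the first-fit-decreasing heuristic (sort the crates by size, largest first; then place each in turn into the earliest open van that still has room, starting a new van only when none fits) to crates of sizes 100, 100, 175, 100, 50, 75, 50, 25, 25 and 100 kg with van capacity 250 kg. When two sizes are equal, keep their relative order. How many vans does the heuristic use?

4

Sorted descending: 175, 100, 100, 100, 100, 75, 50, 50, 25, 25.
  175 → van 1 (new)  [load 175/250]
  100 → van 2 (new)  [load 100/250]
  100 → van 2  [load 200/250]
  100 → van 3 (new)  [load 100/250]
  100 → van 3  [load 200/250]
  75 → van 1  [load 250/250]
  50 → van 2  [load 250/250]
  50 → van 3  [load 250/250]
  25 → van 4 (new)  [load 25/250]
  25 → van 4  [load 50/250]
4 vans opened.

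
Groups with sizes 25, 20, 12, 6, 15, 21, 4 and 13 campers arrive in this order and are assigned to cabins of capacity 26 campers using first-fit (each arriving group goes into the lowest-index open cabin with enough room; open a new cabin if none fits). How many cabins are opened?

  25 → cabin 1 (new)  [load 25/26]
  20 → cabin 2 (new)  [load 20/26]
  12 → cabin 3 (new)  [load 12/26]
  6 → cabin 2  [load 26/26]
  15 → cabin 4 (new)  [load 15/26]
  21 → cabin 5 (new)  [load 21/26]
  4 → cabin 3  [load 16/26]
  13 → cabin 6 (new)  [load 13/26]
6 cabins opened.

6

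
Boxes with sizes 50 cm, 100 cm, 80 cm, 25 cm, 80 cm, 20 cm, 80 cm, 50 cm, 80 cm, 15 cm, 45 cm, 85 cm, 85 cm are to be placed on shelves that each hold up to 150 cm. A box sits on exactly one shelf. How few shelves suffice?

7

Total = 100 + 85 + 85 + 80 + 80 + 80 + 80 + 50 + 50 + 45 + 25 + 20 + 15 = 795 cm.
Lower bound: ⌈795/150⌉ = 6 shelves.
Also, 7 boxes each exceed 75 cm, and no two of those can share a shelf, so at least 7 shelves are needed.
A packing using 7 shelves:
  shelf 1: 100 + 50 = 150
  shelf 2: 85 + 50 + 15 = 150
  shelf 3: 85 + 45 + 20 = 150
  shelf 4: 80 + 25 = 105
  shelf 5: 80 = 80
  shelf 6: 80 = 80
  shelf 7: 80 = 80
This matches the lower bound, so 7 is optimal.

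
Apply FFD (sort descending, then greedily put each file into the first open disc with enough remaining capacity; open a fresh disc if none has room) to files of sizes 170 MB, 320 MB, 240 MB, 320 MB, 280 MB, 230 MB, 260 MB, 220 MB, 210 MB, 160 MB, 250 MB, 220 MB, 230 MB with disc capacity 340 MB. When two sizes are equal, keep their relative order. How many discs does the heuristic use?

Sorted descending: 320, 320, 280, 260, 250, 240, 230, 230, 220, 220, 210, 170, 160.
  320 → disc 1 (new)  [load 320/340]
  320 → disc 2 (new)  [load 320/340]
  280 → disc 3 (new)  [load 280/340]
  260 → disc 4 (new)  [load 260/340]
  250 → disc 5 (new)  [load 250/340]
  240 → disc 6 (new)  [load 240/340]
  230 → disc 7 (new)  [load 230/340]
  230 → disc 8 (new)  [load 230/340]
  220 → disc 9 (new)  [load 220/340]
  220 → disc 10 (new)  [load 220/340]
  210 → disc 11 (new)  [load 210/340]
  170 → disc 12 (new)  [load 170/340]
  160 → disc 12  [load 330/340]
12 discs opened.

12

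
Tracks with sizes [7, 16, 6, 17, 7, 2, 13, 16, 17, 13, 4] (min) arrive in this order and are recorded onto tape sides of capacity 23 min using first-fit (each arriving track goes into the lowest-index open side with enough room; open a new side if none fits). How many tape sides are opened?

6

  7 → side 1 (new)  [load 7/23]
  16 → side 1  [load 23/23]
  6 → side 2 (new)  [load 6/23]
  17 → side 2  [load 23/23]
  7 → side 3 (new)  [load 7/23]
  2 → side 3  [load 9/23]
  13 → side 3  [load 22/23]
  16 → side 4 (new)  [load 16/23]
  17 → side 5 (new)  [load 17/23]
  13 → side 6 (new)  [load 13/23]
  4 → side 4  [load 20/23]
6 tape sides opened.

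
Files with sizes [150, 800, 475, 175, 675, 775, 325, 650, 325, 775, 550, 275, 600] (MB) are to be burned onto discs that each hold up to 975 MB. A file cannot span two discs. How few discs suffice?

8

Total = 800 + 775 + 775 + 675 + 650 + 600 + 550 + 475 + 325 + 325 + 275 + 175 + 150 = 6550 MB.
Lower bound: ⌈6550/975⌉ = 7 discs.
A packing using 8 discs:
  disc 1: 800 + 175 = 975
  disc 2: 775 + 150 = 925
  disc 3: 775 = 775
  disc 4: 675 + 275 = 950
  disc 5: 650 + 325 = 975
  disc 6: 600 + 325 = 925
  disc 7: 550 = 550
  disc 8: 475 = 475
No arrangement into 7 discs stays within capacity, so 8 is optimal.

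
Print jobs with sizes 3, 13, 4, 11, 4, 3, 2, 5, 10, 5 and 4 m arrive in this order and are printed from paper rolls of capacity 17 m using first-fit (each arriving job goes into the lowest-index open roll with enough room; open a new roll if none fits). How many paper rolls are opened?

  3 → roll 1 (new)  [load 3/17]
  13 → roll 1  [load 16/17]
  4 → roll 2 (new)  [load 4/17]
  11 → roll 2  [load 15/17]
  4 → roll 3 (new)  [load 4/17]
  3 → roll 3  [load 7/17]
  2 → roll 2  [load 17/17]
  5 → roll 3  [load 12/17]
  10 → roll 4 (new)  [load 10/17]
  5 → roll 3  [load 17/17]
  4 → roll 4  [load 14/17]
4 paper rolls opened.

4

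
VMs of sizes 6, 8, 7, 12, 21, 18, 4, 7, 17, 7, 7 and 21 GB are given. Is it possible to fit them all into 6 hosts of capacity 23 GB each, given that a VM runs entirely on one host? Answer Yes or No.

No

Total = 135 GB; ⌈135/23⌉ = 6.
The bound of 6 does not rule out 6, but exhaustive search shows no assignment into 6 hosts of capacity 23 GB exists — the minimum is 7.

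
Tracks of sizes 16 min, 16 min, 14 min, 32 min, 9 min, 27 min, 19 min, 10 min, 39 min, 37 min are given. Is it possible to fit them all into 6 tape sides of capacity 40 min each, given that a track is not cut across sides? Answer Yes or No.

Yes

A valid assignment using 6 tape sides:
  side 1: 39 = 39
  side 2: 37 = 37
  side 3: 32 = 32
  side 4: 27 + 10 = 37
  side 5: 19 + 16 = 35
  side 6: 16 + 14 + 9 = 39
Every load is within 40 min, so 6 tape sides suffice.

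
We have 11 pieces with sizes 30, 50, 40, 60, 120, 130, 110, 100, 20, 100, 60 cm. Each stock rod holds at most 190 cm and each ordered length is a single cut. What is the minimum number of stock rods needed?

5

Total = 130 + 120 + 110 + 100 + 100 + 60 + 60 + 50 + 40 + 30 + 20 = 820 cm.
Lower bound: ⌈820/190⌉ = 5 stock rods.
A packing using 5 stock rods:
  stock rod 1: 130 + 60 = 190
  stock rod 2: 120 + 60 = 180
  stock rod 3: 110 + 50 + 30 = 190
  stock rod 4: 100 + 40 + 20 = 160
  stock rod 5: 100 = 100
This matches the lower bound, so 5 is optimal.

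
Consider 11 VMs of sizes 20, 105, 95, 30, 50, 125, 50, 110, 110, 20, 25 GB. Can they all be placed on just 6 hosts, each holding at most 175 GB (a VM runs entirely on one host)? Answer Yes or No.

A valid assignment using 5 hosts:
  host 1: 125 + 50 = 175
  host 2: 110 + 50 = 160
  host 3: 110 + 30 + 25 = 165
  host 4: 105 + 20 + 20 = 145
  host 5: 95 = 95
That uses only 5 ≤ 6, so 6 hosts are enough.

Yes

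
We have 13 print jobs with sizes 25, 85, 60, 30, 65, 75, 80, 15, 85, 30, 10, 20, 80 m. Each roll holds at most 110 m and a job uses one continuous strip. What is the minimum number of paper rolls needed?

Total = 85 + 85 + 80 + 80 + 75 + 65 + 60 + 30 + 30 + 25 + 20 + 15 + 10 = 660 m.
Lower bound: ⌈660/110⌉ = 6 paper rolls.
Also, 7 print jobs each exceed 55 m, and no two of those can share a roll, so at least 7 paper rolls are needed.
A packing using 7 paper rolls:
  roll 1: 85 + 25 = 110
  roll 2: 85 + 20 = 105
  roll 3: 80 + 30 = 110
  roll 4: 80 + 30 = 110
  roll 5: 75 + 15 + 10 = 100
  roll 6: 65 = 65
  roll 7: 60 = 60
This matches the lower bound, so 7 is optimal.

7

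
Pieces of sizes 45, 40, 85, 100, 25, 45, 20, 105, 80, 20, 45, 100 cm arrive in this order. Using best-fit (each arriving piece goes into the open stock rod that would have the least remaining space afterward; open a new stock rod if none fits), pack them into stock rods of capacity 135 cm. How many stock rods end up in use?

  45 → stock rod 1 (new)  [load 45/135]
  40 → stock rod 1  [load 85/135]
  85 → stock rod 2 (new)  [load 85/135]
  100 → stock rod 3 (new)  [load 100/135]
  25 → stock rod 3  [load 125/135]
  45 → stock rod 1  [load 130/135]
  20 → stock rod 2  [load 105/135]
  105 → stock rod 4 (new)  [load 105/135]
  80 → stock rod 5 (new)  [load 80/135]
  20 → stock rod 2  [load 125/135]
  45 → stock rod 5  [load 125/135]
  100 → stock rod 6 (new)  [load 100/135]
6 stock rods opened.

6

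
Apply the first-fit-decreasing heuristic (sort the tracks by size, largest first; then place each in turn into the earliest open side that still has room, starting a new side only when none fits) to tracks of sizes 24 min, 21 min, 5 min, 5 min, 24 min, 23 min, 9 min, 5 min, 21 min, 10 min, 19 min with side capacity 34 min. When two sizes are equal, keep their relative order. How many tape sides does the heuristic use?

6

Sorted descending: 24, 24, 23, 21, 21, 19, 10, 9, 5, 5, 5.
  24 → side 1 (new)  [load 24/34]
  24 → side 2 (new)  [load 24/34]
  23 → side 3 (new)  [load 23/34]
  21 → side 4 (new)  [load 21/34]
  21 → side 5 (new)  [load 21/34]
  19 → side 6 (new)  [load 19/34]
  10 → side 1  [load 34/34]
  9 → side 2  [load 33/34]
  5 → side 3  [load 28/34]
  5 → side 3  [load 33/34]
  5 → side 4  [load 26/34]
6 tape sides opened.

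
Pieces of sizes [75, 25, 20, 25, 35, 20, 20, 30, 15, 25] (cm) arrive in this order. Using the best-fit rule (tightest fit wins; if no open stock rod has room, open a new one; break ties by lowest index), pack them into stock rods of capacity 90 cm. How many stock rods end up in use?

4

  75 → stock rod 1 (new)  [load 75/90]
  25 → stock rod 2 (new)  [load 25/90]
  20 → stock rod 2  [load 45/90]
  25 → stock rod 2  [load 70/90]
  35 → stock rod 3 (new)  [load 35/90]
  20 → stock rod 2  [load 90/90]
  20 → stock rod 3  [load 55/90]
  30 → stock rod 3  [load 85/90]
  15 → stock rod 1  [load 90/90]
  25 → stock rod 4 (new)  [load 25/90]
4 stock rods opened.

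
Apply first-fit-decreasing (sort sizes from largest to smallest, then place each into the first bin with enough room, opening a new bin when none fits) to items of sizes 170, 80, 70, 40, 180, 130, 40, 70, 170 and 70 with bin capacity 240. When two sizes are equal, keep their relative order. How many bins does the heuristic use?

Sorted descending: 180, 170, 170, 130, 80, 70, 70, 70, 40, 40.
  180 → bin 1 (new)  [load 180/240]
  170 → bin 2 (new)  [load 170/240]
  170 → bin 3 (new)  [load 170/240]
  130 → bin 4 (new)  [load 130/240]
  80 → bin 4  [load 210/240]
  70 → bin 2  [load 240/240]
  70 → bin 3  [load 240/240]
  70 → bin 5 (new)  [load 70/240]
  40 → bin 1  [load 220/240]
  40 → bin 5  [load 110/240]
5 bins opened.

5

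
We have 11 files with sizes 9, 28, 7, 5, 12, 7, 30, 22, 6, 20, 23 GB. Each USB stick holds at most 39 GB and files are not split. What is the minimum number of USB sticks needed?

5

Total = 30 + 28 + 23 + 22 + 20 + 12 + 9 + 7 + 7 + 6 + 5 = 169 GB.
Lower bound: ⌈169/39⌉ = 5 USB sticks.
A packing using 5 USB sticks:
  USB stick 1: 30 + 9 = 39
  USB stick 2: 28 + 7 = 35
  USB stick 3: 23 + 12 = 35
  USB stick 4: 22 + 7 + 6 = 35
  USB stick 5: 20 + 5 = 25
This matches the lower bound, so 5 is optimal.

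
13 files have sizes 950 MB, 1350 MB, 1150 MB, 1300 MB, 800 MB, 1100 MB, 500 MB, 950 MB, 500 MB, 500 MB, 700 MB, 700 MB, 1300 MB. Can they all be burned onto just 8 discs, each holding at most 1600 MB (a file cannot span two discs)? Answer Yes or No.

Total = 11800 MB; ⌈11800/1600⌉ = 8.
The bound of 8 does not rule out 8, but exhaustive search shows no assignment into 8 discs of capacity 1600 MB exists — the minimum is 9.

No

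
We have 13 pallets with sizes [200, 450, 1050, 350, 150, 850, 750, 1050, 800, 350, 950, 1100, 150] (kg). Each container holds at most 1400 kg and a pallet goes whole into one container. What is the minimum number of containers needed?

Total = 1100 + 1050 + 1050 + 950 + 850 + 800 + 750 + 450 + 350 + 350 + 200 + 150 + 150 = 8200 kg.
Lower bound: ⌈8200/1400⌉ = 6 containers.
Also, 7 pallets each exceed 700 kg, and no two of those can share a container, so at least 7 containers are needed.
A packing using 7 containers:
  container 1: 1100 + 200 = 1300
  container 2: 1050 + 350 = 1400
  container 3: 1050 + 350 = 1400
  container 4: 950 + 450 = 1400
  container 5: 850 + 150 + 150 = 1150
  container 6: 800 = 800
  container 7: 750 = 750
This matches the lower bound, so 7 is optimal.

7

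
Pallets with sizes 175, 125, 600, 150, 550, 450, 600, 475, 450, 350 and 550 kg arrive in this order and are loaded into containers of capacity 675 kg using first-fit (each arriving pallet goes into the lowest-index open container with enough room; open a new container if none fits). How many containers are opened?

  175 → container 1 (new)  [load 175/675]
  125 → container 1  [load 300/675]
  600 → container 2 (new)  [load 600/675]
  150 → container 1  [load 450/675]
  550 → container 3 (new)  [load 550/675]
  450 → container 4 (new)  [load 450/675]
  600 → container 5 (new)  [load 600/675]
  475 → container 6 (new)  [load 475/675]
  450 → container 7 (new)  [load 450/675]
  350 → container 8 (new)  [load 350/675]
  550 → container 9 (new)  [load 550/675]
9 containers opened.

9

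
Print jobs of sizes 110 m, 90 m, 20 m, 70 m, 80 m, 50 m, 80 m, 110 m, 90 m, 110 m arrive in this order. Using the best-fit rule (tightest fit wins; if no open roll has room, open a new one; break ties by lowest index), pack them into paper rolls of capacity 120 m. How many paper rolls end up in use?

8

  110 → roll 1 (new)  [load 110/120]
  90 → roll 2 (new)  [load 90/120]
  20 → roll 2  [load 110/120]
  70 → roll 3 (new)  [load 70/120]
  80 → roll 4 (new)  [load 80/120]
  50 → roll 3  [load 120/120]
  80 → roll 5 (new)  [load 80/120]
  110 → roll 6 (new)  [load 110/120]
  90 → roll 7 (new)  [load 90/120]
  110 → roll 8 (new)  [load 110/120]
8 paper rolls opened.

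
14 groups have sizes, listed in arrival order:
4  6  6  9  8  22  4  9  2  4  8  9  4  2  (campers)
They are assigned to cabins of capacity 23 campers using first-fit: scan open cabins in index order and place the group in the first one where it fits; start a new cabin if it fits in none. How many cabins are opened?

  4 → cabin 1 (new)  [load 4/23]
  6 → cabin 1  [load 10/23]
  6 → cabin 1  [load 16/23]
  9 → cabin 2 (new)  [load 9/23]
  8 → cabin 2  [load 17/23]
  22 → cabin 3 (new)  [load 22/23]
  4 → cabin 1  [load 20/23]
  9 → cabin 4 (new)  [load 9/23]
  2 → cabin 1  [load 22/23]
  4 → cabin 2  [load 21/23]
  8 → cabin 4  [load 17/23]
  9 → cabin 5 (new)  [load 9/23]
  4 → cabin 4  [load 21/23]
  2 → cabin 2  [load 23/23]
5 cabins opened.

5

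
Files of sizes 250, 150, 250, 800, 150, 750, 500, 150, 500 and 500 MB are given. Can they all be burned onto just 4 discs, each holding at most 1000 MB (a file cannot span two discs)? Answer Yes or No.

Total = 4000 MB; ⌈4000/1000⌉ = 4.
The bound of 4 does not rule out 4, but exhaustive search shows no assignment into 4 discs of capacity 1000 MB exists — the minimum is 5.

No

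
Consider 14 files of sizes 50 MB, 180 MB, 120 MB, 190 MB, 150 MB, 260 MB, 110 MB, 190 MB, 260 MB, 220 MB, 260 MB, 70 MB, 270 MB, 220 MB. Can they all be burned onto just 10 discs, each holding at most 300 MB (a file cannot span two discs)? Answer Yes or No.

Yes

A valid assignment using 10 discs:
  disc 1: 270 = 270
  disc 2: 260 = 260
  disc 3: 260 = 260
  disc 4: 260 = 260
  disc 5: 220 + 70 = 290
  disc 6: 220 + 50 = 270
  disc 7: 190 + 110 = 300
  disc 8: 190 = 190
  disc 9: 180 + 120 = 300
  disc 10: 150 = 150
Every load is within 300 MB, so 10 discs suffice.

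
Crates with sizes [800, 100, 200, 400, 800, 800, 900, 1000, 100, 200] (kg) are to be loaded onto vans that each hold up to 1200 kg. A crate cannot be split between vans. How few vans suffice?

5

Total = 1000 + 900 + 800 + 800 + 800 + 400 + 200 + 200 + 100 + 100 = 5300 kg.
Lower bound: ⌈5300/1200⌉ = 5 vans.
A packing using 5 vans:
  van 1: 1000 + 200 = 1200
  van 2: 900 + 200 + 100 = 1200
  van 3: 800 + 400 = 1200
  van 4: 800 + 100 = 900
  van 5: 800 = 800
This matches the lower bound, so 5 is optimal.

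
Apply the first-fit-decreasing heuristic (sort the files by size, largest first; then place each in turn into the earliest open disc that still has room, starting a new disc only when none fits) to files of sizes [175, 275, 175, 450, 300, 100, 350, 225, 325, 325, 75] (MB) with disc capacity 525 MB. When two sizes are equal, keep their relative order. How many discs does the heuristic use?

6

Sorted descending: 450, 350, 325, 325, 300, 275, 225, 175, 175, 100, 75.
  450 → disc 1 (new)  [load 450/525]
  350 → disc 2 (new)  [load 350/525]
  325 → disc 3 (new)  [load 325/525]
  325 → disc 4 (new)  [load 325/525]
  300 → disc 5 (new)  [load 300/525]
  275 → disc 6 (new)  [load 275/525]
  225 → disc 5  [load 525/525]
  175 → disc 2  [load 525/525]
  175 → disc 3  [load 500/525]
  100 → disc 4  [load 425/525]
  75 → disc 1  [load 525/525]
6 discs opened.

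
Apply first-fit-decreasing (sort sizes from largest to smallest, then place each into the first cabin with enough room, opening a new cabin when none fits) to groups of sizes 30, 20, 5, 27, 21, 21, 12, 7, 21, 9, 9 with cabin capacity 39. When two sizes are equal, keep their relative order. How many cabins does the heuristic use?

6

Sorted descending: 30, 27, 21, 21, 21, 20, 12, 9, 9, 7, 5.
  30 → cabin 1 (new)  [load 30/39]
  27 → cabin 2 (new)  [load 27/39]
  21 → cabin 3 (new)  [load 21/39]
  21 → cabin 4 (new)  [load 21/39]
  21 → cabin 5 (new)  [load 21/39]
  20 → cabin 6 (new)  [load 20/39]
  12 → cabin 2  [load 39/39]
  9 → cabin 1  [load 39/39]
  9 → cabin 3  [load 30/39]
  7 → cabin 3  [load 37/39]
  5 → cabin 4  [load 26/39]
6 cabins opened.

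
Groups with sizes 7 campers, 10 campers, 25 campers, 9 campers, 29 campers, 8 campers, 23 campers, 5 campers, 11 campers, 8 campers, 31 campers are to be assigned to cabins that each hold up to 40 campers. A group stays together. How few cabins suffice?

Total = 31 + 29 + 25 + 23 + 11 + 10 + 9 + 8 + 8 + 7 + 5 = 166 campers.
Lower bound: ⌈166/40⌉ = 5 cabins.
A packing using 5 cabins:
  cabin 1: 31 + 9 = 40
  cabin 2: 29 + 11 = 40
  cabin 3: 25 + 10 + 5 = 40
  cabin 4: 23 + 8 + 8 = 39
  cabin 5: 7 = 7
This matches the lower bound, so 5 is optimal.

5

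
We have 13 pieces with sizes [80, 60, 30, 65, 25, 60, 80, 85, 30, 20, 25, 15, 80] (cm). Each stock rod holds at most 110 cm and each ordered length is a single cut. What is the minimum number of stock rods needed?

7

Total = 85 + 80 + 80 + 80 + 65 + 60 + 60 + 30 + 30 + 25 + 25 + 20 + 15 = 655 cm.
Lower bound: ⌈655/110⌉ = 6 stock rods.
Also, 7 pieces each exceed 55 cm, and no two of those can share a stock rod, so at least 7 stock rods are needed.
A packing using 7 stock rods:
  stock rod 1: 85 + 25 = 110
  stock rod 2: 80 + 30 = 110
  stock rod 3: 80 + 30 = 110
  stock rod 4: 80 + 25 = 105
  stock rod 5: 65 + 20 + 15 = 100
  stock rod 6: 60 = 60
  stock rod 7: 60 = 60
This matches the lower bound, so 7 is optimal.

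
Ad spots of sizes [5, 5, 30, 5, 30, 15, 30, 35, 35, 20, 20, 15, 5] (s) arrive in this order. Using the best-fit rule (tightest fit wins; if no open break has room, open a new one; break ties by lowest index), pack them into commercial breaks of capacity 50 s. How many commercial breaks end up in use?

6

  5 → break 1 (new)  [load 5/50]
  5 → break 1  [load 10/50]
  30 → break 1  [load 40/50]
  5 → break 1  [load 45/50]
  30 → break 2 (new)  [load 30/50]
  15 → break 2  [load 45/50]
  30 → break 3 (new)  [load 30/50]
  35 → break 4 (new)  [load 35/50]
  35 → break 5 (new)  [load 35/50]
  20 → break 3  [load 50/50]
  20 → break 6 (new)  [load 20/50]
  15 → break 4  [load 50/50]
  5 → break 1  [load 50/50]
6 commercial breaks opened.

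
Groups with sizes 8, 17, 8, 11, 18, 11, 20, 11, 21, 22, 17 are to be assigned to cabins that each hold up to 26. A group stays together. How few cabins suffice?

Total = 22 + 21 + 20 + 18 + 17 + 17 + 11 + 11 + 11 + 8 + 8 = 164.
Lower bound: ⌈164/26⌉ = 7 cabins.
A packing using 8 cabins:
  cabin 1: 22 = 22
  cabin 2: 21 = 21
  cabin 3: 20 = 20
  cabin 4: 18 + 8 = 26
  cabin 5: 17 + 8 = 25
  cabin 6: 17 = 17
  cabin 7: 11 + 11 = 22
  cabin 8: 11 = 11
No arrangement into 7 cabins stays within capacity, so 8 is optimal.

8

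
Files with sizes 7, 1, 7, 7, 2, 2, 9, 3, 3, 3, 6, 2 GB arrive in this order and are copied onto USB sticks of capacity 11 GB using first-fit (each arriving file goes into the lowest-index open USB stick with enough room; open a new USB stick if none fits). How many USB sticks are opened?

6

  7 → USB stick 1 (new)  [load 7/11]
  1 → USB stick 1  [load 8/11]
  7 → USB stick 2 (new)  [load 7/11]
  7 → USB stick 3 (new)  [load 7/11]
  2 → USB stick 1  [load 10/11]
  2 → USB stick 2  [load 9/11]
  9 → USB stick 4 (new)  [load 9/11]
  3 → USB stick 3  [load 10/11]
  3 → USB stick 5 (new)  [load 3/11]
  3 → USB stick 5  [load 6/11]
  6 → USB stick 6 (new)  [load 6/11]
  2 → USB stick 2  [load 11/11]
6 USB sticks opened.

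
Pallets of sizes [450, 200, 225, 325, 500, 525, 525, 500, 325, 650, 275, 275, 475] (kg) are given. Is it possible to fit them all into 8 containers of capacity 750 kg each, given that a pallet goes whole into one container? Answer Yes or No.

A valid assignment using 8 containers:
  container 1: 650 = 650
  container 2: 525 + 225 = 750
  container 3: 525 + 200 = 725
  container 4: 500 = 500
  container 5: 500 = 500
  container 6: 475 + 275 = 750
  container 7: 450 + 275 = 725
  container 8: 325 + 325 = 650
Every load is within 750 kg, so 8 containers suffice.

Yes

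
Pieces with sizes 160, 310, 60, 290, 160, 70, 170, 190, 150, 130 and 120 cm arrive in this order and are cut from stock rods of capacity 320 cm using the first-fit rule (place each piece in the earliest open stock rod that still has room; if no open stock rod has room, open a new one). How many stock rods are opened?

6

  160 → stock rod 1 (new)  [load 160/320]
  310 → stock rod 2 (new)  [load 310/320]
  60 → stock rod 1  [load 220/320]
  290 → stock rod 3 (new)  [load 290/320]
  160 → stock rod 4 (new)  [load 160/320]
  70 → stock rod 1  [load 290/320]
  170 → stock rod 5 (new)  [load 170/320]
  190 → stock rod 6 (new)  [load 190/320]
  150 → stock rod 4  [load 310/320]
  130 → stock rod 5  [load 300/320]
  120 → stock rod 6  [load 310/320]
6 stock rods opened.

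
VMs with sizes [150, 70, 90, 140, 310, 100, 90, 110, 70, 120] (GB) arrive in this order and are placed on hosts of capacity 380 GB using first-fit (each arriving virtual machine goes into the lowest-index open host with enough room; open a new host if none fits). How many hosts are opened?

  150 → host 1 (new)  [load 150/380]
  70 → host 1  [load 220/380]
  90 → host 1  [load 310/380]
  140 → host 2 (new)  [load 140/380]
  310 → host 3 (new)  [load 310/380]
  100 → host 2  [load 240/380]
  90 → host 2  [load 330/380]
  110 → host 4 (new)  [load 110/380]
  70 → host 1  [load 380/380]
  120 → host 4  [load 230/380]
4 hosts opened.

4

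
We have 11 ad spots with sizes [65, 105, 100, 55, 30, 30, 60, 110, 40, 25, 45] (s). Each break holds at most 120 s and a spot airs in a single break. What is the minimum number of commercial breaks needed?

Total = 110 + 105 + 100 + 65 + 60 + 55 + 45 + 40 + 30 + 30 + 25 = 665 s.
Lower bound: ⌈665/120⌉ = 6 commercial breaks.
A packing using 6 commercial breaks:
  break 1: 110 = 110
  break 2: 105 = 105
  break 3: 100 = 100
  break 4: 65 + 55 = 120
  break 5: 60 + 30 + 30 = 120
  break 6: 45 + 40 + 25 = 110
This matches the lower bound, so 6 is optimal.

6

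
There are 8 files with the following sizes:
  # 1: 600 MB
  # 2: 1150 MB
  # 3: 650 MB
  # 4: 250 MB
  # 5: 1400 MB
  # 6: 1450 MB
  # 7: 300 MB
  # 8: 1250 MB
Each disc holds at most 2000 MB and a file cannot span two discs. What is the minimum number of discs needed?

Total = 1450 + 1400 + 1250 + 1150 + 650 + 600 + 300 + 250 = 7050 MB.
Lower bound: ⌈7050/2000⌉ = 4 discs.
A packing using 4 discs:
  disc 1: 1450 + 300 + 250 = 2000
  disc 2: 1400 + 600 = 2000
  disc 3: 1250 + 650 = 1900
  disc 4: 1150 = 1150
This matches the lower bound, so 4 is optimal.

4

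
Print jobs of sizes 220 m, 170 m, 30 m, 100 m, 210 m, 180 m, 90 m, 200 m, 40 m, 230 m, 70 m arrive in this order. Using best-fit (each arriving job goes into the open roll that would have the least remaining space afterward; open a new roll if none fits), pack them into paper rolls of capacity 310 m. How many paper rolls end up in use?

6

  220 → roll 1 (new)  [load 220/310]
  170 → roll 2 (new)  [load 170/310]
  30 → roll 1  [load 250/310]
  100 → roll 2  [load 270/310]
  210 → roll 3 (new)  [load 210/310]
  180 → roll 4 (new)  [load 180/310]
  90 → roll 3  [load 300/310]
  200 → roll 5 (new)  [load 200/310]
  40 → roll 2  [load 310/310]
  230 → roll 6 (new)  [load 230/310]
  70 → roll 6  [load 300/310]
6 paper rolls opened.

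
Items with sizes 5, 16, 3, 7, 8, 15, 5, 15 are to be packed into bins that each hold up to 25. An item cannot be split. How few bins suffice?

3

Total = 16 + 15 + 15 + 8 + 7 + 5 + 5 + 3 = 74.
Lower bound: ⌈74/25⌉ = 3 bins.
A packing using 3 bins:
  bin 1: 16 + 8 = 24
  bin 2: 15 + 7 + 3 = 25
  bin 3: 15 + 5 + 5 = 25
This matches the lower bound, so 3 is optimal.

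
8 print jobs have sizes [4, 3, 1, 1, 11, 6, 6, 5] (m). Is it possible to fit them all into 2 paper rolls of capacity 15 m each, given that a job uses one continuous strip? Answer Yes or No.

No

Total = 37 m; ⌈37/15⌉ = 3.
At least 3 paper rolls are required, but only 2 are allowed.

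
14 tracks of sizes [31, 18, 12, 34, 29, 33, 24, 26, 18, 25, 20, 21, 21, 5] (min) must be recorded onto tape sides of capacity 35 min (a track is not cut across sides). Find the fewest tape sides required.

Total = 34 + 33 + 31 + 29 + 26 + 25 + 24 + 21 + 21 + 20 + 18 + 18 + 12 + 5 = 317 min.
Lower bound: ⌈317/35⌉ = 10 tape sides.
Also, 12 tracks each exceed 35/2 min, and no two of those can share a side, so at least 12 tape sides are needed.
A packing using 12 tape sides:
  side 1: 34 = 34
  side 2: 33 = 33
  side 3: 31 = 31
  side 4: 29 + 5 = 34
  side 5: 26 = 26
  side 6: 25 = 25
  side 7: 24 = 24
  side 8: 21 + 12 = 33
  side 9: 21 = 21
  side 10: 20 = 20
  side 11: 18 = 18
  side 12: 18 = 18
This matches the lower bound, so 12 is optimal.

12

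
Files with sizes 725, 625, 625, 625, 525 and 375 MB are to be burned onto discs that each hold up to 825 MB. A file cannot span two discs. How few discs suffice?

6

Total = 725 + 625 + 625 + 625 + 525 + 375 = 3500 MB.
Lower bound: ⌈3500/825⌉ = 5 discs.
A packing using 6 discs:
  disc 1: 725 = 725
  disc 2: 625 = 625
  disc 3: 625 = 625
  disc 4: 625 = 625
  disc 5: 525 = 525
  disc 6: 375 = 375
No arrangement into 5 discs stays within capacity, so 6 is optimal.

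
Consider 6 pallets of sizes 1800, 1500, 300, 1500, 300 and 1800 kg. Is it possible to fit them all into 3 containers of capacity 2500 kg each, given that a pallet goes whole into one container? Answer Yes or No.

Total = 7200 kg; ⌈7200/2500⌉ = 3.
4 pallets each exceed half the capacity and cannot share a container, forcing at least 4 containers.
At least 4 containers are required, but only 3 are allowed.

No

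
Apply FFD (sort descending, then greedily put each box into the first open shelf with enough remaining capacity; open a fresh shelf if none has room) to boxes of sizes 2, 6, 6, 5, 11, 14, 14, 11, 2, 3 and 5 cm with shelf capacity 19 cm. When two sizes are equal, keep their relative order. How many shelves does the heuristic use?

Sorted descending: 14, 14, 11, 11, 6, 6, 5, 5, 3, 2, 2.
  14 → shelf 1 (new)  [load 14/19]
  14 → shelf 2 (new)  [load 14/19]
  11 → shelf 3 (new)  [load 11/19]
  11 → shelf 4 (new)  [load 11/19]
  6 → shelf 3  [load 17/19]
  6 → shelf 4  [load 17/19]
  5 → shelf 1  [load 19/19]
  5 → shelf 2  [load 19/19]
  3 → shelf 5 (new)  [load 3/19]
  2 → shelf 3  [load 19/19]
  2 → shelf 4  [load 19/19]
5 shelves opened.

5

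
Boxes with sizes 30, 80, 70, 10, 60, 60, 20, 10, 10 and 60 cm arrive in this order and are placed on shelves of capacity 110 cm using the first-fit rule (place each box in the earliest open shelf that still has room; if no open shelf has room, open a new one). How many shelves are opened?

  30 → shelf 1 (new)  [load 30/110]
  80 → shelf 1  [load 110/110]
  70 → shelf 2 (new)  [load 70/110]
  10 → shelf 2  [load 80/110]
  60 → shelf 3 (new)  [load 60/110]
  60 → shelf 4 (new)  [load 60/110]
  20 → shelf 2  [load 100/110]
  10 → shelf 2  [load 110/110]
  10 → shelf 3  [load 70/110]
  60 → shelf 5 (new)  [load 60/110]
5 shelves opened.

5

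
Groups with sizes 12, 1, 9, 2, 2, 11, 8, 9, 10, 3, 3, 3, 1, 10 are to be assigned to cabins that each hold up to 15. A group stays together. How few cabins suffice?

Total = 12 + 11 + 10 + 10 + 9 + 9 + 8 + 3 + 3 + 3 + 2 + 2 + 1 + 1 = 84.
Lower bound: ⌈84/15⌉ = 6 cabins.
Also, 7 groups each exceed 15/2, and no two of those can share a cabin, so at least 7 cabins are needed.
A packing using 7 cabins:
  cabin 1: 12 + 3 = 15
  cabin 2: 11 + 3 + 1 = 15
  cabin 3: 10 + 3 + 2 = 15
  cabin 4: 10 + 2 + 1 = 13
  cabin 5: 9 = 9
  cabin 6: 9 = 9
  cabin 7: 8 = 8
This matches the lower bound, so 7 is optimal.

7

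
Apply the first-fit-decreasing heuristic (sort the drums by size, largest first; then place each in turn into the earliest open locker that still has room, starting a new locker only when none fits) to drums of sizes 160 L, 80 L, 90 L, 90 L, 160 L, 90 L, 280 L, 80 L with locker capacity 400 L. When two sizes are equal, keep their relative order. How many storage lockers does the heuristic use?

Sorted descending: 280, 160, 160, 90, 90, 90, 80, 80.
  280 → locker 1 (new)  [load 280/400]
  160 → locker 2 (new)  [load 160/400]
  160 → locker 2  [load 320/400]
  90 → locker 1  [load 370/400]
  90 → locker 3 (new)  [load 90/400]
  90 → locker 3  [load 180/400]
  80 → locker 2  [load 400/400]
  80 → locker 3  [load 260/400]
3 storage lockers opened.

3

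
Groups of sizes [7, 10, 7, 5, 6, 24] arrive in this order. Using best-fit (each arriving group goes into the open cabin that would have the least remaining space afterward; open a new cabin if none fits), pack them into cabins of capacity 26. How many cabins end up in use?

3

  7 → cabin 1 (new)  [load 7/26]
  10 → cabin 1  [load 17/26]
  7 → cabin 1  [load 24/26]
  5 → cabin 2 (new)  [load 5/26]
  6 → cabin 2  [load 11/26]
  24 → cabin 3 (new)  [load 24/26]
3 cabins opened.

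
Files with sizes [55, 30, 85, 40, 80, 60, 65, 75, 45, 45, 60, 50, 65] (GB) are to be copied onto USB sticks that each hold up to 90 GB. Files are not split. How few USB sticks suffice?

10

Total = 85 + 80 + 75 + 65 + 65 + 60 + 60 + 55 + 50 + 45 + 45 + 40 + 30 = 755 GB.
Lower bound: ⌈755/90⌉ = 9 USB sticks.
A packing using 10 USB sticks:
  USB stick 1: 85 = 85
  USB stick 2: 80 = 80
  USB stick 3: 75 = 75
  USB stick 4: 65 = 65
  USB stick 5: 65 = 65
  USB stick 6: 60 + 30 = 90
  USB stick 7: 60 = 60
  USB stick 8: 55 = 55
  USB stick 9: 50 + 40 = 90
  USB stick 10: 45 + 45 = 90
No arrangement into 9 USB sticks stays within capacity, so 10 is optimal.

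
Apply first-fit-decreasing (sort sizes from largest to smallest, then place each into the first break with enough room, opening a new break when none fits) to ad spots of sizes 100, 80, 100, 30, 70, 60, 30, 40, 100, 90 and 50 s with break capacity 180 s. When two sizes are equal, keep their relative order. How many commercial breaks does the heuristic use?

5

Sorted descending: 100, 100, 100, 90, 80, 70, 60, 50, 40, 30, 30.
  100 → break 1 (new)  [load 100/180]
  100 → break 2 (new)  [load 100/180]
  100 → break 3 (new)  [load 100/180]
  90 → break 4 (new)  [load 90/180]
  80 → break 1  [load 180/180]
  70 → break 2  [load 170/180]
  60 → break 3  [load 160/180]
  50 → break 4  [load 140/180]
  40 → break 4  [load 180/180]
  30 → break 5 (new)  [load 30/180]
  30 → break 5  [load 60/180]
5 commercial breaks opened.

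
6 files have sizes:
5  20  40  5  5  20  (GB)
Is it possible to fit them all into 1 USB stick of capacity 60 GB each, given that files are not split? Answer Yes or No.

Total = 95 GB; ⌈95/60⌉ = 2.
At least 2 USB sticks are required, but only 1 is allowed.

No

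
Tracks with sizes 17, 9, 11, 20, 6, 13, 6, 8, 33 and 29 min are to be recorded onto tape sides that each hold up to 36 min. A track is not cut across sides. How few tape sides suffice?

5

Total = 33 + 29 + 20 + 17 + 13 + 11 + 9 + 8 + 6 + 6 = 152 min.
Lower bound: ⌈152/36⌉ = 5 tape sides.
A packing using 5 tape sides:
  side 1: 33 = 33
  side 2: 29 + 6 = 35
  side 3: 20 + 13 = 33
  side 4: 17 + 11 + 8 = 36
  side 5: 9 + 6 = 15
This matches the lower bound, so 5 is optimal.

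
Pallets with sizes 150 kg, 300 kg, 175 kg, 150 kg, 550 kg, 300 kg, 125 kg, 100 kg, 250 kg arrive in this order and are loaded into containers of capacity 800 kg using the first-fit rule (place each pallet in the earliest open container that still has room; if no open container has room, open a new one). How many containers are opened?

3

  150 → container 1 (new)  [load 150/800]
  300 → container 1  [load 450/800]
  175 → container 1  [load 625/800]
  150 → container 1  [load 775/800]
  550 → container 2 (new)  [load 550/800]
  300 → container 3 (new)  [load 300/800]
  125 → container 2  [load 675/800]
  100 → container 2  [load 775/800]
  250 → container 3  [load 550/800]
3 containers opened.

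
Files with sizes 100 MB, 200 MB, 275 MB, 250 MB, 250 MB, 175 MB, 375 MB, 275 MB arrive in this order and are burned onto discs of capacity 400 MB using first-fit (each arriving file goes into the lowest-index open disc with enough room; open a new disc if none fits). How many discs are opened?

  100 → disc 1 (new)  [load 100/400]
  200 → disc 1  [load 300/400]
  275 → disc 2 (new)  [load 275/400]
  250 → disc 3 (new)  [load 250/400]
  250 → disc 4 (new)  [load 250/400]
  175 → disc 5 (new)  [load 175/400]
  375 → disc 6 (new)  [load 375/400]
  275 → disc 7 (new)  [load 275/400]
7 discs opened.

7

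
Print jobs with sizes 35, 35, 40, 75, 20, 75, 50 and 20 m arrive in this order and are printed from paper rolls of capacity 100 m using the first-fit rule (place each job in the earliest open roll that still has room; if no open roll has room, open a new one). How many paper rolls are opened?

  35 → roll 1 (new)  [load 35/100]
  35 → roll 1  [load 70/100]
  40 → roll 2 (new)  [load 40/100]
  75 → roll 3 (new)  [load 75/100]
  20 → roll 1  [load 90/100]
  75 → roll 4 (new)  [load 75/100]
  50 → roll 2  [load 90/100]
  20 → roll 3  [load 95/100]
4 paper rolls opened.

4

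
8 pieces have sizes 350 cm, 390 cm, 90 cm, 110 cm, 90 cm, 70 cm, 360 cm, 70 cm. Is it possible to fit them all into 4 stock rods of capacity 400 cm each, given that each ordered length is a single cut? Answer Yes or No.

No

Total = 1530 cm; ⌈1530/400⌉ = 4.
The bound of 4 does not rule out 4, but exhaustive search shows no assignment into 4 stock rods of capacity 400 cm exists — the minimum is 5.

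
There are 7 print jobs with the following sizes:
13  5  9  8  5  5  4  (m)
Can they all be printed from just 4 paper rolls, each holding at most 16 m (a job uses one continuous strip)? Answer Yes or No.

A valid assignment using 4 paper rolls:
  roll 1: 13 = 13
  roll 2: 9 + 5 = 14
  roll 3: 8 + 5 = 13
  roll 4: 5 + 4 = 9
Every load is within 16 m, so 4 paper rolls suffice.

Yes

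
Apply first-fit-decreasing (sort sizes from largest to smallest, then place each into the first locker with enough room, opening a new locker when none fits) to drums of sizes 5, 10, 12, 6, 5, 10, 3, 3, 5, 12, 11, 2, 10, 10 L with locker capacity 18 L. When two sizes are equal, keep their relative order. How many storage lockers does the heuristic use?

7

Sorted descending: 12, 12, 11, 10, 10, 10, 10, 6, 5, 5, 5, 3, 3, 2.
  12 → locker 1 (new)  [load 12/18]
  12 → locker 2 (new)  [load 12/18]
  11 → locker 3 (new)  [load 11/18]
  10 → locker 4 (new)  [load 10/18]
  10 → locker 5 (new)  [load 10/18]
  10 → locker 6 (new)  [load 10/18]
  10 → locker 7 (new)  [load 10/18]
  6 → locker 1  [load 18/18]
  5 → locker 2  [load 17/18]
  5 → locker 3  [load 16/18]
  5 → locker 4  [load 15/18]
  3 → locker 4  [load 18/18]
  3 → locker 5  [load 13/18]
  2 → locker 3  [load 18/18]
7 storage lockers opened.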